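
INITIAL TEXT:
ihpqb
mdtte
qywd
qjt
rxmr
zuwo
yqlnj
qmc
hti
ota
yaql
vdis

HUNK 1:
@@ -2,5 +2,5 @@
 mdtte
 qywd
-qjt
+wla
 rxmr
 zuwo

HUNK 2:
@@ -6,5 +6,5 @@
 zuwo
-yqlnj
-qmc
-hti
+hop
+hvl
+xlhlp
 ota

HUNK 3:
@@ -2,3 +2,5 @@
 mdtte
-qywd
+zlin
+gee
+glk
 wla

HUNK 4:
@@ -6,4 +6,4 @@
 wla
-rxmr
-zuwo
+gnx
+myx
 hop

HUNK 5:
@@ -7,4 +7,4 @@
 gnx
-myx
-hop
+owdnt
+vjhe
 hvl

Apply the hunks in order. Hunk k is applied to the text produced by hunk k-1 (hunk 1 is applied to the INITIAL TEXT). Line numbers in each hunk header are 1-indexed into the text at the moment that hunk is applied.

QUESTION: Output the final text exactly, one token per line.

Answer: ihpqb
mdtte
zlin
gee
glk
wla
gnx
owdnt
vjhe
hvl
xlhlp
ota
yaql
vdis

Derivation:
Hunk 1: at line 2 remove [qjt] add [wla] -> 12 lines: ihpqb mdtte qywd wla rxmr zuwo yqlnj qmc hti ota yaql vdis
Hunk 2: at line 6 remove [yqlnj,qmc,hti] add [hop,hvl,xlhlp] -> 12 lines: ihpqb mdtte qywd wla rxmr zuwo hop hvl xlhlp ota yaql vdis
Hunk 3: at line 2 remove [qywd] add [zlin,gee,glk] -> 14 lines: ihpqb mdtte zlin gee glk wla rxmr zuwo hop hvl xlhlp ota yaql vdis
Hunk 4: at line 6 remove [rxmr,zuwo] add [gnx,myx] -> 14 lines: ihpqb mdtte zlin gee glk wla gnx myx hop hvl xlhlp ota yaql vdis
Hunk 5: at line 7 remove [myx,hop] add [owdnt,vjhe] -> 14 lines: ihpqb mdtte zlin gee glk wla gnx owdnt vjhe hvl xlhlp ota yaql vdis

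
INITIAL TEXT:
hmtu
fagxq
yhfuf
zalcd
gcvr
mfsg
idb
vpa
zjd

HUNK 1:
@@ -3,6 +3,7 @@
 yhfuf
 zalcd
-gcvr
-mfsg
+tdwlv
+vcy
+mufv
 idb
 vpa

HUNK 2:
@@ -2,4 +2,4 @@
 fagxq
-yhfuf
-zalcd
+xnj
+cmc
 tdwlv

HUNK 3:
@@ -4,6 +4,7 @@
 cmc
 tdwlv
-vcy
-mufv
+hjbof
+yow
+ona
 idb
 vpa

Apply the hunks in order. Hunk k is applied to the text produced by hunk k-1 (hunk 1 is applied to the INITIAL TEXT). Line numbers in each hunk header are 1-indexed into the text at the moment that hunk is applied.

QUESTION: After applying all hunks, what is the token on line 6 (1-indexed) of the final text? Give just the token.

Hunk 1: at line 3 remove [gcvr,mfsg] add [tdwlv,vcy,mufv] -> 10 lines: hmtu fagxq yhfuf zalcd tdwlv vcy mufv idb vpa zjd
Hunk 2: at line 2 remove [yhfuf,zalcd] add [xnj,cmc] -> 10 lines: hmtu fagxq xnj cmc tdwlv vcy mufv idb vpa zjd
Hunk 3: at line 4 remove [vcy,mufv] add [hjbof,yow,ona] -> 11 lines: hmtu fagxq xnj cmc tdwlv hjbof yow ona idb vpa zjd
Final line 6: hjbof

Answer: hjbof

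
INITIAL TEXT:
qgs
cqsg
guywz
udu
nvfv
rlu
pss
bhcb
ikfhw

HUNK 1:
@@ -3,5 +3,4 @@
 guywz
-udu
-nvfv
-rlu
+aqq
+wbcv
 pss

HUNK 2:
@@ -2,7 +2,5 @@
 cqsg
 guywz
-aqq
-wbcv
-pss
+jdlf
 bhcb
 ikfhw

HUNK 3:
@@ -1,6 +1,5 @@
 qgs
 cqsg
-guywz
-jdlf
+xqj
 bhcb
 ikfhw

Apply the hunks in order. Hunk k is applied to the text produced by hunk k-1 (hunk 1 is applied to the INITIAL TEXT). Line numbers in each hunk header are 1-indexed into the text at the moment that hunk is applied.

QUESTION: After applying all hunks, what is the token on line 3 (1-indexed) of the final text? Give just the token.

Answer: xqj

Derivation:
Hunk 1: at line 3 remove [udu,nvfv,rlu] add [aqq,wbcv] -> 8 lines: qgs cqsg guywz aqq wbcv pss bhcb ikfhw
Hunk 2: at line 2 remove [aqq,wbcv,pss] add [jdlf] -> 6 lines: qgs cqsg guywz jdlf bhcb ikfhw
Hunk 3: at line 1 remove [guywz,jdlf] add [xqj] -> 5 lines: qgs cqsg xqj bhcb ikfhw
Final line 3: xqj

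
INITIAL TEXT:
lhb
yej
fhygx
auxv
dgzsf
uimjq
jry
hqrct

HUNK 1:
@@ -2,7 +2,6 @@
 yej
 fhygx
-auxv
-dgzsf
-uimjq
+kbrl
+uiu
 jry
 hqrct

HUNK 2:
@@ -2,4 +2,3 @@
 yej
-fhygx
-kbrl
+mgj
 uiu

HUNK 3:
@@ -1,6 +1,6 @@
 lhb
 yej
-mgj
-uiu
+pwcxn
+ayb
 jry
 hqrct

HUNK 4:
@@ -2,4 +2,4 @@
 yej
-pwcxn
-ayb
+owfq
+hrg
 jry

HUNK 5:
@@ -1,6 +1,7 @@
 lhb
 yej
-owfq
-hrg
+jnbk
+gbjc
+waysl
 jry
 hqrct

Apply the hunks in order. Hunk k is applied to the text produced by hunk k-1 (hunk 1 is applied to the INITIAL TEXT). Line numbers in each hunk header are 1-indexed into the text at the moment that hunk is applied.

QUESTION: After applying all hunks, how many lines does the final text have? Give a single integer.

Answer: 7

Derivation:
Hunk 1: at line 2 remove [auxv,dgzsf,uimjq] add [kbrl,uiu] -> 7 lines: lhb yej fhygx kbrl uiu jry hqrct
Hunk 2: at line 2 remove [fhygx,kbrl] add [mgj] -> 6 lines: lhb yej mgj uiu jry hqrct
Hunk 3: at line 1 remove [mgj,uiu] add [pwcxn,ayb] -> 6 lines: lhb yej pwcxn ayb jry hqrct
Hunk 4: at line 2 remove [pwcxn,ayb] add [owfq,hrg] -> 6 lines: lhb yej owfq hrg jry hqrct
Hunk 5: at line 1 remove [owfq,hrg] add [jnbk,gbjc,waysl] -> 7 lines: lhb yej jnbk gbjc waysl jry hqrct
Final line count: 7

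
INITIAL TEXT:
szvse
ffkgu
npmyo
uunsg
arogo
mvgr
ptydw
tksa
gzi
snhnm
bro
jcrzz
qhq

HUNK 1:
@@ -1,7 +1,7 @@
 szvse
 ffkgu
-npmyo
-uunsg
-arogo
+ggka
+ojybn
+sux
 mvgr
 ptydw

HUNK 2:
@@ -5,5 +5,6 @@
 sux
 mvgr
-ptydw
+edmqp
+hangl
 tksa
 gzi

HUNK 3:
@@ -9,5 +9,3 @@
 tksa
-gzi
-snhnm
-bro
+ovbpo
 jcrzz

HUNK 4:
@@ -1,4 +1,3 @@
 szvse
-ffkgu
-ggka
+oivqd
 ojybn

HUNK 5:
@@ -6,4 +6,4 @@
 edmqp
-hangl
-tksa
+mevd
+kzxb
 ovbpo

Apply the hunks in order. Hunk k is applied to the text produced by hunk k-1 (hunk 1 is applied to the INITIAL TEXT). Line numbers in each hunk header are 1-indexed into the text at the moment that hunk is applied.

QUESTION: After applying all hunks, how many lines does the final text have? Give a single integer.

Answer: 11

Derivation:
Hunk 1: at line 1 remove [npmyo,uunsg,arogo] add [ggka,ojybn,sux] -> 13 lines: szvse ffkgu ggka ojybn sux mvgr ptydw tksa gzi snhnm bro jcrzz qhq
Hunk 2: at line 5 remove [ptydw] add [edmqp,hangl] -> 14 lines: szvse ffkgu ggka ojybn sux mvgr edmqp hangl tksa gzi snhnm bro jcrzz qhq
Hunk 3: at line 9 remove [gzi,snhnm,bro] add [ovbpo] -> 12 lines: szvse ffkgu ggka ojybn sux mvgr edmqp hangl tksa ovbpo jcrzz qhq
Hunk 4: at line 1 remove [ffkgu,ggka] add [oivqd] -> 11 lines: szvse oivqd ojybn sux mvgr edmqp hangl tksa ovbpo jcrzz qhq
Hunk 5: at line 6 remove [hangl,tksa] add [mevd,kzxb] -> 11 lines: szvse oivqd ojybn sux mvgr edmqp mevd kzxb ovbpo jcrzz qhq
Final line count: 11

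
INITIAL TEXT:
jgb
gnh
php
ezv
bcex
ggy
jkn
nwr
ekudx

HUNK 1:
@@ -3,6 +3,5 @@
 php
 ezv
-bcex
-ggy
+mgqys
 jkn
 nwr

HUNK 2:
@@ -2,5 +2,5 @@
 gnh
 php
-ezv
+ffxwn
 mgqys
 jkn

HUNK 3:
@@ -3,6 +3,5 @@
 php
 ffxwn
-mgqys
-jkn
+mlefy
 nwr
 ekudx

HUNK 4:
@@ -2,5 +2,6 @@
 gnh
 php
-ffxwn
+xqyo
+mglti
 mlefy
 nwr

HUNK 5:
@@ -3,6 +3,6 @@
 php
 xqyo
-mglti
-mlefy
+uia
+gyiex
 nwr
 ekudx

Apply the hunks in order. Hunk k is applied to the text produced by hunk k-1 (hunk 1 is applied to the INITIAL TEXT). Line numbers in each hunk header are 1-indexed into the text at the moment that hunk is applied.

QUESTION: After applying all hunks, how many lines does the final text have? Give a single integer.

Answer: 8

Derivation:
Hunk 1: at line 3 remove [bcex,ggy] add [mgqys] -> 8 lines: jgb gnh php ezv mgqys jkn nwr ekudx
Hunk 2: at line 2 remove [ezv] add [ffxwn] -> 8 lines: jgb gnh php ffxwn mgqys jkn nwr ekudx
Hunk 3: at line 3 remove [mgqys,jkn] add [mlefy] -> 7 lines: jgb gnh php ffxwn mlefy nwr ekudx
Hunk 4: at line 2 remove [ffxwn] add [xqyo,mglti] -> 8 lines: jgb gnh php xqyo mglti mlefy nwr ekudx
Hunk 5: at line 3 remove [mglti,mlefy] add [uia,gyiex] -> 8 lines: jgb gnh php xqyo uia gyiex nwr ekudx
Final line count: 8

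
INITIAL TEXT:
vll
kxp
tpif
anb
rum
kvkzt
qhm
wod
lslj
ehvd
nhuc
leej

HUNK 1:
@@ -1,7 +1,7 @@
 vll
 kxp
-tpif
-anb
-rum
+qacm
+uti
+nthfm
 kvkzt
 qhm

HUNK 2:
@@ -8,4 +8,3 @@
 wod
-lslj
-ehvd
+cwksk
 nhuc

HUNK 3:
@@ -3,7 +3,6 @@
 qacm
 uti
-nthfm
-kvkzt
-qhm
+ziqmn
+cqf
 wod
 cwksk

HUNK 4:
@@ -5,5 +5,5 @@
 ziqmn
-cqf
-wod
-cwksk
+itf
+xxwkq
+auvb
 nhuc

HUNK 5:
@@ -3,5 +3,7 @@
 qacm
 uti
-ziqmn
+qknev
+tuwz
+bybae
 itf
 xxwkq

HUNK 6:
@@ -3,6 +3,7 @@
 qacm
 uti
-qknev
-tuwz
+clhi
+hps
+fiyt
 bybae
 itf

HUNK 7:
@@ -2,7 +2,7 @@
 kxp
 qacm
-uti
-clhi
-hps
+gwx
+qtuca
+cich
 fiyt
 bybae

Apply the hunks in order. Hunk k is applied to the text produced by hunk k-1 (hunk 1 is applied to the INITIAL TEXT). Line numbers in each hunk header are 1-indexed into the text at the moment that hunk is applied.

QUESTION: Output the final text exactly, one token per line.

Answer: vll
kxp
qacm
gwx
qtuca
cich
fiyt
bybae
itf
xxwkq
auvb
nhuc
leej

Derivation:
Hunk 1: at line 1 remove [tpif,anb,rum] add [qacm,uti,nthfm] -> 12 lines: vll kxp qacm uti nthfm kvkzt qhm wod lslj ehvd nhuc leej
Hunk 2: at line 8 remove [lslj,ehvd] add [cwksk] -> 11 lines: vll kxp qacm uti nthfm kvkzt qhm wod cwksk nhuc leej
Hunk 3: at line 3 remove [nthfm,kvkzt,qhm] add [ziqmn,cqf] -> 10 lines: vll kxp qacm uti ziqmn cqf wod cwksk nhuc leej
Hunk 4: at line 5 remove [cqf,wod,cwksk] add [itf,xxwkq,auvb] -> 10 lines: vll kxp qacm uti ziqmn itf xxwkq auvb nhuc leej
Hunk 5: at line 3 remove [ziqmn] add [qknev,tuwz,bybae] -> 12 lines: vll kxp qacm uti qknev tuwz bybae itf xxwkq auvb nhuc leej
Hunk 6: at line 3 remove [qknev,tuwz] add [clhi,hps,fiyt] -> 13 lines: vll kxp qacm uti clhi hps fiyt bybae itf xxwkq auvb nhuc leej
Hunk 7: at line 2 remove [uti,clhi,hps] add [gwx,qtuca,cich] -> 13 lines: vll kxp qacm gwx qtuca cich fiyt bybae itf xxwkq auvb nhuc leej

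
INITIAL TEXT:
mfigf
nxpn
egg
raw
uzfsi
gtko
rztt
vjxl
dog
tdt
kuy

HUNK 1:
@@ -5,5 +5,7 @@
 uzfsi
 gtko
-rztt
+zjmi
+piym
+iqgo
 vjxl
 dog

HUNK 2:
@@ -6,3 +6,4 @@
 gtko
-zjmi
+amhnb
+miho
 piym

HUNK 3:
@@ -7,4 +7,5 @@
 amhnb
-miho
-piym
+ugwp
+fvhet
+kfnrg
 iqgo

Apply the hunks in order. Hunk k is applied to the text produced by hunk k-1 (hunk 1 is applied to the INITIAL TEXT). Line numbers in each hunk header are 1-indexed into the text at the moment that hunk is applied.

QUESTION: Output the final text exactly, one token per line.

Hunk 1: at line 5 remove [rztt] add [zjmi,piym,iqgo] -> 13 lines: mfigf nxpn egg raw uzfsi gtko zjmi piym iqgo vjxl dog tdt kuy
Hunk 2: at line 6 remove [zjmi] add [amhnb,miho] -> 14 lines: mfigf nxpn egg raw uzfsi gtko amhnb miho piym iqgo vjxl dog tdt kuy
Hunk 3: at line 7 remove [miho,piym] add [ugwp,fvhet,kfnrg] -> 15 lines: mfigf nxpn egg raw uzfsi gtko amhnb ugwp fvhet kfnrg iqgo vjxl dog tdt kuy

Answer: mfigf
nxpn
egg
raw
uzfsi
gtko
amhnb
ugwp
fvhet
kfnrg
iqgo
vjxl
dog
tdt
kuy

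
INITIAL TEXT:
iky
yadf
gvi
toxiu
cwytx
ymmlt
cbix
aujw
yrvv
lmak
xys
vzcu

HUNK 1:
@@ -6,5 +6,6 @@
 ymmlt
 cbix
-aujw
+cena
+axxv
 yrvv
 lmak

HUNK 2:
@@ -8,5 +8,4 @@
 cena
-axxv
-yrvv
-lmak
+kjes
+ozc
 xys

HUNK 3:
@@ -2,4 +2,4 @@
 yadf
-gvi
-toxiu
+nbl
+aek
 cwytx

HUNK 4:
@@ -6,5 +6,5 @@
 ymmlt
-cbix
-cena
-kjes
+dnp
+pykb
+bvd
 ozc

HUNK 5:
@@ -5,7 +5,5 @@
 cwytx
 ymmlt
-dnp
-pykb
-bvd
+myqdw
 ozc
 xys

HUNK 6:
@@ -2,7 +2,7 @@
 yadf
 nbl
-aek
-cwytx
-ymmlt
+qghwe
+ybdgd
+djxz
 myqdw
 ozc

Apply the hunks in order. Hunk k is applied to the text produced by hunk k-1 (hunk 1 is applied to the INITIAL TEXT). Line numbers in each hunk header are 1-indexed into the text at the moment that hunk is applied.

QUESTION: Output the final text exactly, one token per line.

Hunk 1: at line 6 remove [aujw] add [cena,axxv] -> 13 lines: iky yadf gvi toxiu cwytx ymmlt cbix cena axxv yrvv lmak xys vzcu
Hunk 2: at line 8 remove [axxv,yrvv,lmak] add [kjes,ozc] -> 12 lines: iky yadf gvi toxiu cwytx ymmlt cbix cena kjes ozc xys vzcu
Hunk 3: at line 2 remove [gvi,toxiu] add [nbl,aek] -> 12 lines: iky yadf nbl aek cwytx ymmlt cbix cena kjes ozc xys vzcu
Hunk 4: at line 6 remove [cbix,cena,kjes] add [dnp,pykb,bvd] -> 12 lines: iky yadf nbl aek cwytx ymmlt dnp pykb bvd ozc xys vzcu
Hunk 5: at line 5 remove [dnp,pykb,bvd] add [myqdw] -> 10 lines: iky yadf nbl aek cwytx ymmlt myqdw ozc xys vzcu
Hunk 6: at line 2 remove [aek,cwytx,ymmlt] add [qghwe,ybdgd,djxz] -> 10 lines: iky yadf nbl qghwe ybdgd djxz myqdw ozc xys vzcu

Answer: iky
yadf
nbl
qghwe
ybdgd
djxz
myqdw
ozc
xys
vzcu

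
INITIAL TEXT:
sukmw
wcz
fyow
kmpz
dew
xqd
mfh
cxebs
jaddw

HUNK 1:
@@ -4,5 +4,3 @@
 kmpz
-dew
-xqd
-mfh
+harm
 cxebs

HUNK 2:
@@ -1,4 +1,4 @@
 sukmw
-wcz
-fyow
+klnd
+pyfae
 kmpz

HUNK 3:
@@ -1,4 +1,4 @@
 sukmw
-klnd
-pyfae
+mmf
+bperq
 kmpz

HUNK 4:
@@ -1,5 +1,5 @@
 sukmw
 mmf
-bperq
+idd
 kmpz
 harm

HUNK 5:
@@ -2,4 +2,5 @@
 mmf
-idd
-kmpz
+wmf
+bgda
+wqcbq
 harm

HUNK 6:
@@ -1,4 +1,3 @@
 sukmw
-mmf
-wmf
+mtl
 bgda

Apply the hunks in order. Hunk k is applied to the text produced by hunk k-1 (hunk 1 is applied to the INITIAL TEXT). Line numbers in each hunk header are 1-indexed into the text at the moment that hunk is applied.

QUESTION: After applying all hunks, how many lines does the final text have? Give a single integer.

Answer: 7

Derivation:
Hunk 1: at line 4 remove [dew,xqd,mfh] add [harm] -> 7 lines: sukmw wcz fyow kmpz harm cxebs jaddw
Hunk 2: at line 1 remove [wcz,fyow] add [klnd,pyfae] -> 7 lines: sukmw klnd pyfae kmpz harm cxebs jaddw
Hunk 3: at line 1 remove [klnd,pyfae] add [mmf,bperq] -> 7 lines: sukmw mmf bperq kmpz harm cxebs jaddw
Hunk 4: at line 1 remove [bperq] add [idd] -> 7 lines: sukmw mmf idd kmpz harm cxebs jaddw
Hunk 5: at line 2 remove [idd,kmpz] add [wmf,bgda,wqcbq] -> 8 lines: sukmw mmf wmf bgda wqcbq harm cxebs jaddw
Hunk 6: at line 1 remove [mmf,wmf] add [mtl] -> 7 lines: sukmw mtl bgda wqcbq harm cxebs jaddw
Final line count: 7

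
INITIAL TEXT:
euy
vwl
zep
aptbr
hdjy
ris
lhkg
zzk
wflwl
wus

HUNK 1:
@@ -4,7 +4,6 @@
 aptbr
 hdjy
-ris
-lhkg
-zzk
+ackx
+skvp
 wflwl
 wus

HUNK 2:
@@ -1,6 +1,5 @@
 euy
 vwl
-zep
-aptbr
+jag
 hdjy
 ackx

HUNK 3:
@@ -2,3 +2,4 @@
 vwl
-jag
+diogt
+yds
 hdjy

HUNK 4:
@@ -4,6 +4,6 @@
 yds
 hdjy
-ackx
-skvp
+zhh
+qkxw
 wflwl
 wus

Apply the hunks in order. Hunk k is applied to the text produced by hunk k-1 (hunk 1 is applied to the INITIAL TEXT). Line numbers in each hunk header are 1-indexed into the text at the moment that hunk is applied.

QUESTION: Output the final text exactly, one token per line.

Hunk 1: at line 4 remove [ris,lhkg,zzk] add [ackx,skvp] -> 9 lines: euy vwl zep aptbr hdjy ackx skvp wflwl wus
Hunk 2: at line 1 remove [zep,aptbr] add [jag] -> 8 lines: euy vwl jag hdjy ackx skvp wflwl wus
Hunk 3: at line 2 remove [jag] add [diogt,yds] -> 9 lines: euy vwl diogt yds hdjy ackx skvp wflwl wus
Hunk 4: at line 4 remove [ackx,skvp] add [zhh,qkxw] -> 9 lines: euy vwl diogt yds hdjy zhh qkxw wflwl wus

Answer: euy
vwl
diogt
yds
hdjy
zhh
qkxw
wflwl
wus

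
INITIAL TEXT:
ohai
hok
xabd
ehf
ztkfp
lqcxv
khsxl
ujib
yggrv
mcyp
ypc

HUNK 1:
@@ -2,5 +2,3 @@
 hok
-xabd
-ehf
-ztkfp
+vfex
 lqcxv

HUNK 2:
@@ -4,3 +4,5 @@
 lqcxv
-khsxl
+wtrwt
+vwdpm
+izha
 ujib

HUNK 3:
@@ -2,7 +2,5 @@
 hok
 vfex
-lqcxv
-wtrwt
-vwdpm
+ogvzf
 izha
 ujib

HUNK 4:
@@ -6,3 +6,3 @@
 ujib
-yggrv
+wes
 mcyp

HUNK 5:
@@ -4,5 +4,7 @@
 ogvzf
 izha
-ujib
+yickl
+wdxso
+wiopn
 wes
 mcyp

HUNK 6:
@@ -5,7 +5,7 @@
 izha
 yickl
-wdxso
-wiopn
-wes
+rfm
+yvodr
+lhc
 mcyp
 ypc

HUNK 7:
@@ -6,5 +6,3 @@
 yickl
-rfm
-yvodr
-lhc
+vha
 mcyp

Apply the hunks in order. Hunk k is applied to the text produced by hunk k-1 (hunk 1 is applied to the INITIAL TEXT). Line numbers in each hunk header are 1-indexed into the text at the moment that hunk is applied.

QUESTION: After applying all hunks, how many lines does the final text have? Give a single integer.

Answer: 9

Derivation:
Hunk 1: at line 2 remove [xabd,ehf,ztkfp] add [vfex] -> 9 lines: ohai hok vfex lqcxv khsxl ujib yggrv mcyp ypc
Hunk 2: at line 4 remove [khsxl] add [wtrwt,vwdpm,izha] -> 11 lines: ohai hok vfex lqcxv wtrwt vwdpm izha ujib yggrv mcyp ypc
Hunk 3: at line 2 remove [lqcxv,wtrwt,vwdpm] add [ogvzf] -> 9 lines: ohai hok vfex ogvzf izha ujib yggrv mcyp ypc
Hunk 4: at line 6 remove [yggrv] add [wes] -> 9 lines: ohai hok vfex ogvzf izha ujib wes mcyp ypc
Hunk 5: at line 4 remove [ujib] add [yickl,wdxso,wiopn] -> 11 lines: ohai hok vfex ogvzf izha yickl wdxso wiopn wes mcyp ypc
Hunk 6: at line 5 remove [wdxso,wiopn,wes] add [rfm,yvodr,lhc] -> 11 lines: ohai hok vfex ogvzf izha yickl rfm yvodr lhc mcyp ypc
Hunk 7: at line 6 remove [rfm,yvodr,lhc] add [vha] -> 9 lines: ohai hok vfex ogvzf izha yickl vha mcyp ypc
Final line count: 9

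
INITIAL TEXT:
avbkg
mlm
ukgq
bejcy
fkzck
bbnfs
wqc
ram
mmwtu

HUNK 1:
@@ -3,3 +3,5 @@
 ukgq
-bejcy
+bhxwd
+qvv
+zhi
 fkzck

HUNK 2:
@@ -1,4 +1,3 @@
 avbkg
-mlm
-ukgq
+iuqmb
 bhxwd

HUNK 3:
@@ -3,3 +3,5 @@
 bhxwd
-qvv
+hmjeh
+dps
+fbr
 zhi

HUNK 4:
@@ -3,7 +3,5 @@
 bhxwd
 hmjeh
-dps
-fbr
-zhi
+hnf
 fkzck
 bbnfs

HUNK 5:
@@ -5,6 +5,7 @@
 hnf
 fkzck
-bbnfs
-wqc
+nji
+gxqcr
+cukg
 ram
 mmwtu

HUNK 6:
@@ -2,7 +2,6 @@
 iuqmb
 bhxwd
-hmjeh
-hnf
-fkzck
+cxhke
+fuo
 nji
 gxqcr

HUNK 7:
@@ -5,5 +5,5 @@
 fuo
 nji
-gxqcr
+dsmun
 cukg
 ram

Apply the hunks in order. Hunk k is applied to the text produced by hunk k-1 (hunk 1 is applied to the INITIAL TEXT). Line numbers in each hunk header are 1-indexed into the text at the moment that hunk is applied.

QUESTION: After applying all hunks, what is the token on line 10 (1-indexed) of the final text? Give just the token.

Answer: mmwtu

Derivation:
Hunk 1: at line 3 remove [bejcy] add [bhxwd,qvv,zhi] -> 11 lines: avbkg mlm ukgq bhxwd qvv zhi fkzck bbnfs wqc ram mmwtu
Hunk 2: at line 1 remove [mlm,ukgq] add [iuqmb] -> 10 lines: avbkg iuqmb bhxwd qvv zhi fkzck bbnfs wqc ram mmwtu
Hunk 3: at line 3 remove [qvv] add [hmjeh,dps,fbr] -> 12 lines: avbkg iuqmb bhxwd hmjeh dps fbr zhi fkzck bbnfs wqc ram mmwtu
Hunk 4: at line 3 remove [dps,fbr,zhi] add [hnf] -> 10 lines: avbkg iuqmb bhxwd hmjeh hnf fkzck bbnfs wqc ram mmwtu
Hunk 5: at line 5 remove [bbnfs,wqc] add [nji,gxqcr,cukg] -> 11 lines: avbkg iuqmb bhxwd hmjeh hnf fkzck nji gxqcr cukg ram mmwtu
Hunk 6: at line 2 remove [hmjeh,hnf,fkzck] add [cxhke,fuo] -> 10 lines: avbkg iuqmb bhxwd cxhke fuo nji gxqcr cukg ram mmwtu
Hunk 7: at line 5 remove [gxqcr] add [dsmun] -> 10 lines: avbkg iuqmb bhxwd cxhke fuo nji dsmun cukg ram mmwtu
Final line 10: mmwtu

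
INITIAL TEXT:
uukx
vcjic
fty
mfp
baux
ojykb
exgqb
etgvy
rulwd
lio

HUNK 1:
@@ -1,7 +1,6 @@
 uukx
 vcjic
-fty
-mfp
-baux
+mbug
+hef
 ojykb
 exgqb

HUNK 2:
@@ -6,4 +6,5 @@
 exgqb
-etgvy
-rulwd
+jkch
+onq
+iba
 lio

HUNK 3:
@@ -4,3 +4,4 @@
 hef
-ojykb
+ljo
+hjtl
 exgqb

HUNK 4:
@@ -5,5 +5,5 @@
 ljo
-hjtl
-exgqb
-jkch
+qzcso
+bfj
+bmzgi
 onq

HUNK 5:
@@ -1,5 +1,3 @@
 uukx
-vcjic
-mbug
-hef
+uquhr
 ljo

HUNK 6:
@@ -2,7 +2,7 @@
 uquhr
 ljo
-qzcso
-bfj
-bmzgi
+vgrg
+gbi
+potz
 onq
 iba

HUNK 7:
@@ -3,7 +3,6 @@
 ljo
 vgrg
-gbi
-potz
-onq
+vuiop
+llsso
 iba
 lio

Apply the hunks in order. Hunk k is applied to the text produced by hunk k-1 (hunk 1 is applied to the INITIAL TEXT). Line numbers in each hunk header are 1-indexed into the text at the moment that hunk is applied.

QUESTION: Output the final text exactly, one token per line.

Answer: uukx
uquhr
ljo
vgrg
vuiop
llsso
iba
lio

Derivation:
Hunk 1: at line 1 remove [fty,mfp,baux] add [mbug,hef] -> 9 lines: uukx vcjic mbug hef ojykb exgqb etgvy rulwd lio
Hunk 2: at line 6 remove [etgvy,rulwd] add [jkch,onq,iba] -> 10 lines: uukx vcjic mbug hef ojykb exgqb jkch onq iba lio
Hunk 3: at line 4 remove [ojykb] add [ljo,hjtl] -> 11 lines: uukx vcjic mbug hef ljo hjtl exgqb jkch onq iba lio
Hunk 4: at line 5 remove [hjtl,exgqb,jkch] add [qzcso,bfj,bmzgi] -> 11 lines: uukx vcjic mbug hef ljo qzcso bfj bmzgi onq iba lio
Hunk 5: at line 1 remove [vcjic,mbug,hef] add [uquhr] -> 9 lines: uukx uquhr ljo qzcso bfj bmzgi onq iba lio
Hunk 6: at line 2 remove [qzcso,bfj,bmzgi] add [vgrg,gbi,potz] -> 9 lines: uukx uquhr ljo vgrg gbi potz onq iba lio
Hunk 7: at line 3 remove [gbi,potz,onq] add [vuiop,llsso] -> 8 lines: uukx uquhr ljo vgrg vuiop llsso iba lio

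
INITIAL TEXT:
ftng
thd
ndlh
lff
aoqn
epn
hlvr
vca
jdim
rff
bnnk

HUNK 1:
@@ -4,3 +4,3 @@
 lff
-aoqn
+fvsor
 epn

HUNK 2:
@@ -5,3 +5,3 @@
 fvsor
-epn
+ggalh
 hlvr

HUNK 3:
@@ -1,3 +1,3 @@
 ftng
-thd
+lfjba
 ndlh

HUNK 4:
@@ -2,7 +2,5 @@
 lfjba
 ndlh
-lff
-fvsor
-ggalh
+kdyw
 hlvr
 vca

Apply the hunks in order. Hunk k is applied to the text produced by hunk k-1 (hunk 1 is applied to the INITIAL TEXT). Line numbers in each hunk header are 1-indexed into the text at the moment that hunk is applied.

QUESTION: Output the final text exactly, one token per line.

Hunk 1: at line 4 remove [aoqn] add [fvsor] -> 11 lines: ftng thd ndlh lff fvsor epn hlvr vca jdim rff bnnk
Hunk 2: at line 5 remove [epn] add [ggalh] -> 11 lines: ftng thd ndlh lff fvsor ggalh hlvr vca jdim rff bnnk
Hunk 3: at line 1 remove [thd] add [lfjba] -> 11 lines: ftng lfjba ndlh lff fvsor ggalh hlvr vca jdim rff bnnk
Hunk 4: at line 2 remove [lff,fvsor,ggalh] add [kdyw] -> 9 lines: ftng lfjba ndlh kdyw hlvr vca jdim rff bnnk

Answer: ftng
lfjba
ndlh
kdyw
hlvr
vca
jdim
rff
bnnk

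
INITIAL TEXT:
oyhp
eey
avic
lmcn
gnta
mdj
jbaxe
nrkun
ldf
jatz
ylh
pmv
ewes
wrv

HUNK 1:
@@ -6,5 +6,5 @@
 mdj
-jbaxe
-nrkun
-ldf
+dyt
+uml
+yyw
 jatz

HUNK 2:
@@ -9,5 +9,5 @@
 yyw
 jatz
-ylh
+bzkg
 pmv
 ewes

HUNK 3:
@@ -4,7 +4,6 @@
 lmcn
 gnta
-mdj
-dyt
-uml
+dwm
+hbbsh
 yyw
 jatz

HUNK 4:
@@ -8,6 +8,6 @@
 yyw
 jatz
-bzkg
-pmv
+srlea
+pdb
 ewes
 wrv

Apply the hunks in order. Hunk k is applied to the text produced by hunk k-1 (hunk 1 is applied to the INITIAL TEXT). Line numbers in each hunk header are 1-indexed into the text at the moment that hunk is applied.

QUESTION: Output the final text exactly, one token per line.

Answer: oyhp
eey
avic
lmcn
gnta
dwm
hbbsh
yyw
jatz
srlea
pdb
ewes
wrv

Derivation:
Hunk 1: at line 6 remove [jbaxe,nrkun,ldf] add [dyt,uml,yyw] -> 14 lines: oyhp eey avic lmcn gnta mdj dyt uml yyw jatz ylh pmv ewes wrv
Hunk 2: at line 9 remove [ylh] add [bzkg] -> 14 lines: oyhp eey avic lmcn gnta mdj dyt uml yyw jatz bzkg pmv ewes wrv
Hunk 3: at line 4 remove [mdj,dyt,uml] add [dwm,hbbsh] -> 13 lines: oyhp eey avic lmcn gnta dwm hbbsh yyw jatz bzkg pmv ewes wrv
Hunk 4: at line 8 remove [bzkg,pmv] add [srlea,pdb] -> 13 lines: oyhp eey avic lmcn gnta dwm hbbsh yyw jatz srlea pdb ewes wrv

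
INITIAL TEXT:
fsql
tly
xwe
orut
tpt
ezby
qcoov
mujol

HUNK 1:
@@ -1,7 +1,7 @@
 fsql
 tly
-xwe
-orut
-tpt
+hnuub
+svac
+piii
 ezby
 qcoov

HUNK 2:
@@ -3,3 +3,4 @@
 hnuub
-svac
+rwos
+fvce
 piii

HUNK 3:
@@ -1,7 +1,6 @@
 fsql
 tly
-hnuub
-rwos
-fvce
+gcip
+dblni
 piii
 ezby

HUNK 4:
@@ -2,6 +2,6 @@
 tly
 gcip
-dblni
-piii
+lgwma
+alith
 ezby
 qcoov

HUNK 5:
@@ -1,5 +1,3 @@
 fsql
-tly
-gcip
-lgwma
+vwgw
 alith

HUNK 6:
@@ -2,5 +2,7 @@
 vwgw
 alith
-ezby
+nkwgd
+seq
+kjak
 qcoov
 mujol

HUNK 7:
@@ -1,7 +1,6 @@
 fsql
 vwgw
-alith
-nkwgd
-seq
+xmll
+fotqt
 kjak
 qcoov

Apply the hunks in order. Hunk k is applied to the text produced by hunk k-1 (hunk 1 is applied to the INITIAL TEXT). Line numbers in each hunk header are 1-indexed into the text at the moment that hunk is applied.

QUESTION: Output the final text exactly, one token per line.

Hunk 1: at line 1 remove [xwe,orut,tpt] add [hnuub,svac,piii] -> 8 lines: fsql tly hnuub svac piii ezby qcoov mujol
Hunk 2: at line 3 remove [svac] add [rwos,fvce] -> 9 lines: fsql tly hnuub rwos fvce piii ezby qcoov mujol
Hunk 3: at line 1 remove [hnuub,rwos,fvce] add [gcip,dblni] -> 8 lines: fsql tly gcip dblni piii ezby qcoov mujol
Hunk 4: at line 2 remove [dblni,piii] add [lgwma,alith] -> 8 lines: fsql tly gcip lgwma alith ezby qcoov mujol
Hunk 5: at line 1 remove [tly,gcip,lgwma] add [vwgw] -> 6 lines: fsql vwgw alith ezby qcoov mujol
Hunk 6: at line 2 remove [ezby] add [nkwgd,seq,kjak] -> 8 lines: fsql vwgw alith nkwgd seq kjak qcoov mujol
Hunk 7: at line 1 remove [alith,nkwgd,seq] add [xmll,fotqt] -> 7 lines: fsql vwgw xmll fotqt kjak qcoov mujol

Answer: fsql
vwgw
xmll
fotqt
kjak
qcoov
mujol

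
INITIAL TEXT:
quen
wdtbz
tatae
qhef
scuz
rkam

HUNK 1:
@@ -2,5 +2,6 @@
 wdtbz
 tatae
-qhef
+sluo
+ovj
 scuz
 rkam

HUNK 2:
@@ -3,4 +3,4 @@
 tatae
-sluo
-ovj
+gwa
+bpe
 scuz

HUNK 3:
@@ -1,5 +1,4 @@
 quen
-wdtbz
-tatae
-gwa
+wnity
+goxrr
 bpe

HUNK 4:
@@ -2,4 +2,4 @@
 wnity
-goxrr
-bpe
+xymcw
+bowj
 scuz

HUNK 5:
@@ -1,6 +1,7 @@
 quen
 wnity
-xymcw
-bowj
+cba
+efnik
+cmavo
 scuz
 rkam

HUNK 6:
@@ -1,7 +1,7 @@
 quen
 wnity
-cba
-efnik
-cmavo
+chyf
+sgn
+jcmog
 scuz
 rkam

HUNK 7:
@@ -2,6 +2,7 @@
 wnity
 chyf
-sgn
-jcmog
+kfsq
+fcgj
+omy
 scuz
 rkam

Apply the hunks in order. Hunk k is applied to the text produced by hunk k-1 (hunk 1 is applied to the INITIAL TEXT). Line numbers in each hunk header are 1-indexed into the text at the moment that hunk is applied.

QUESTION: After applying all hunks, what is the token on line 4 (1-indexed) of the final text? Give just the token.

Answer: kfsq

Derivation:
Hunk 1: at line 2 remove [qhef] add [sluo,ovj] -> 7 lines: quen wdtbz tatae sluo ovj scuz rkam
Hunk 2: at line 3 remove [sluo,ovj] add [gwa,bpe] -> 7 lines: quen wdtbz tatae gwa bpe scuz rkam
Hunk 3: at line 1 remove [wdtbz,tatae,gwa] add [wnity,goxrr] -> 6 lines: quen wnity goxrr bpe scuz rkam
Hunk 4: at line 2 remove [goxrr,bpe] add [xymcw,bowj] -> 6 lines: quen wnity xymcw bowj scuz rkam
Hunk 5: at line 1 remove [xymcw,bowj] add [cba,efnik,cmavo] -> 7 lines: quen wnity cba efnik cmavo scuz rkam
Hunk 6: at line 1 remove [cba,efnik,cmavo] add [chyf,sgn,jcmog] -> 7 lines: quen wnity chyf sgn jcmog scuz rkam
Hunk 7: at line 2 remove [sgn,jcmog] add [kfsq,fcgj,omy] -> 8 lines: quen wnity chyf kfsq fcgj omy scuz rkam
Final line 4: kfsq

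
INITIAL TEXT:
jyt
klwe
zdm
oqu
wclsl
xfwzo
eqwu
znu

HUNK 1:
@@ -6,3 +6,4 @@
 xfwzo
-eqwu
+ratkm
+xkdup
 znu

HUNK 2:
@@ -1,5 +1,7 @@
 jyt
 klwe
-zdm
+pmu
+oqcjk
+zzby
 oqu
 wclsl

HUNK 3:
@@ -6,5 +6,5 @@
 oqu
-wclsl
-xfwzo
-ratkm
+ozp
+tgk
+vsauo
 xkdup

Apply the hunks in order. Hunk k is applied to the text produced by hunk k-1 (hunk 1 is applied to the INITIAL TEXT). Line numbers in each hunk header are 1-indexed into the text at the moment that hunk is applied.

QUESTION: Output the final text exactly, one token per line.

Hunk 1: at line 6 remove [eqwu] add [ratkm,xkdup] -> 9 lines: jyt klwe zdm oqu wclsl xfwzo ratkm xkdup znu
Hunk 2: at line 1 remove [zdm] add [pmu,oqcjk,zzby] -> 11 lines: jyt klwe pmu oqcjk zzby oqu wclsl xfwzo ratkm xkdup znu
Hunk 3: at line 6 remove [wclsl,xfwzo,ratkm] add [ozp,tgk,vsauo] -> 11 lines: jyt klwe pmu oqcjk zzby oqu ozp tgk vsauo xkdup znu

Answer: jyt
klwe
pmu
oqcjk
zzby
oqu
ozp
tgk
vsauo
xkdup
znu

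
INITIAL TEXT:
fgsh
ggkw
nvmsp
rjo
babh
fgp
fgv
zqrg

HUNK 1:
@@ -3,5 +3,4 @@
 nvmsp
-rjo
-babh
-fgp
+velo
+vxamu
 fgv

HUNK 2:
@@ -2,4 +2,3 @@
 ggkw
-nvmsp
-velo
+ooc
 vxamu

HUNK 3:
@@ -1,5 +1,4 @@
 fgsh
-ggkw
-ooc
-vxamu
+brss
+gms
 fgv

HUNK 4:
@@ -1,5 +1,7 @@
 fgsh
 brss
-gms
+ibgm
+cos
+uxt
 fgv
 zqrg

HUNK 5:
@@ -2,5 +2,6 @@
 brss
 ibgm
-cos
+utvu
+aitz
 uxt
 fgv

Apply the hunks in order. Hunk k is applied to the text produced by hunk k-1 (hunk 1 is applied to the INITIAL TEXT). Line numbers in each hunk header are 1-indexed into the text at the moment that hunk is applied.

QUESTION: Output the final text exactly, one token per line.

Answer: fgsh
brss
ibgm
utvu
aitz
uxt
fgv
zqrg

Derivation:
Hunk 1: at line 3 remove [rjo,babh,fgp] add [velo,vxamu] -> 7 lines: fgsh ggkw nvmsp velo vxamu fgv zqrg
Hunk 2: at line 2 remove [nvmsp,velo] add [ooc] -> 6 lines: fgsh ggkw ooc vxamu fgv zqrg
Hunk 3: at line 1 remove [ggkw,ooc,vxamu] add [brss,gms] -> 5 lines: fgsh brss gms fgv zqrg
Hunk 4: at line 1 remove [gms] add [ibgm,cos,uxt] -> 7 lines: fgsh brss ibgm cos uxt fgv zqrg
Hunk 5: at line 2 remove [cos] add [utvu,aitz] -> 8 lines: fgsh brss ibgm utvu aitz uxt fgv zqrg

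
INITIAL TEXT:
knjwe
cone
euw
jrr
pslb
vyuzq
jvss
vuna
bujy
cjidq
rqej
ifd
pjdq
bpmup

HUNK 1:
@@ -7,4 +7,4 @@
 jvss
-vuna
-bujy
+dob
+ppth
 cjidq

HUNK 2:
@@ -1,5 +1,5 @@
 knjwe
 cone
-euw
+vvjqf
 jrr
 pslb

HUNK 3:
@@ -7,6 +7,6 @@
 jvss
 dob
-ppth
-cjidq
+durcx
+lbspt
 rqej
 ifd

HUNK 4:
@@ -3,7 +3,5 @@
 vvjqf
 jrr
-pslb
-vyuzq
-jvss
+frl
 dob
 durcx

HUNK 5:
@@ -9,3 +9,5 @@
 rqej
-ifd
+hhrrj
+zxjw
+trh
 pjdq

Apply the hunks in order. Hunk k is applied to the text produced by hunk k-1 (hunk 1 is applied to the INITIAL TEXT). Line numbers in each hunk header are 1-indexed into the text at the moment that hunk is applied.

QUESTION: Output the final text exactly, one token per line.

Hunk 1: at line 7 remove [vuna,bujy] add [dob,ppth] -> 14 lines: knjwe cone euw jrr pslb vyuzq jvss dob ppth cjidq rqej ifd pjdq bpmup
Hunk 2: at line 1 remove [euw] add [vvjqf] -> 14 lines: knjwe cone vvjqf jrr pslb vyuzq jvss dob ppth cjidq rqej ifd pjdq bpmup
Hunk 3: at line 7 remove [ppth,cjidq] add [durcx,lbspt] -> 14 lines: knjwe cone vvjqf jrr pslb vyuzq jvss dob durcx lbspt rqej ifd pjdq bpmup
Hunk 4: at line 3 remove [pslb,vyuzq,jvss] add [frl] -> 12 lines: knjwe cone vvjqf jrr frl dob durcx lbspt rqej ifd pjdq bpmup
Hunk 5: at line 9 remove [ifd] add [hhrrj,zxjw,trh] -> 14 lines: knjwe cone vvjqf jrr frl dob durcx lbspt rqej hhrrj zxjw trh pjdq bpmup

Answer: knjwe
cone
vvjqf
jrr
frl
dob
durcx
lbspt
rqej
hhrrj
zxjw
trh
pjdq
bpmup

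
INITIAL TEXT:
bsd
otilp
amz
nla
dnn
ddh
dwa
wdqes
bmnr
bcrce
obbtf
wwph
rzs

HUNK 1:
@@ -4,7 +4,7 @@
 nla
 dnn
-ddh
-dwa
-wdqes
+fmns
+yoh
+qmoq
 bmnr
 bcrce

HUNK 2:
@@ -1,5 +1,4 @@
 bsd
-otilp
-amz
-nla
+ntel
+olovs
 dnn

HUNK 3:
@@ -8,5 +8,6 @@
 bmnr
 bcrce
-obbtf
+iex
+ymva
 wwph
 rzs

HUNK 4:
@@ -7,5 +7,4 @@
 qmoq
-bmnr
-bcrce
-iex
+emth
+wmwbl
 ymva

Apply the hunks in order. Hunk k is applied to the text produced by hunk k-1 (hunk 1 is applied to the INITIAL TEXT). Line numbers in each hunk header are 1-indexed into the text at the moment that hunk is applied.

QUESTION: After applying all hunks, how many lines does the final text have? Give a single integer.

Answer: 12

Derivation:
Hunk 1: at line 4 remove [ddh,dwa,wdqes] add [fmns,yoh,qmoq] -> 13 lines: bsd otilp amz nla dnn fmns yoh qmoq bmnr bcrce obbtf wwph rzs
Hunk 2: at line 1 remove [otilp,amz,nla] add [ntel,olovs] -> 12 lines: bsd ntel olovs dnn fmns yoh qmoq bmnr bcrce obbtf wwph rzs
Hunk 3: at line 8 remove [obbtf] add [iex,ymva] -> 13 lines: bsd ntel olovs dnn fmns yoh qmoq bmnr bcrce iex ymva wwph rzs
Hunk 4: at line 7 remove [bmnr,bcrce,iex] add [emth,wmwbl] -> 12 lines: bsd ntel olovs dnn fmns yoh qmoq emth wmwbl ymva wwph rzs
Final line count: 12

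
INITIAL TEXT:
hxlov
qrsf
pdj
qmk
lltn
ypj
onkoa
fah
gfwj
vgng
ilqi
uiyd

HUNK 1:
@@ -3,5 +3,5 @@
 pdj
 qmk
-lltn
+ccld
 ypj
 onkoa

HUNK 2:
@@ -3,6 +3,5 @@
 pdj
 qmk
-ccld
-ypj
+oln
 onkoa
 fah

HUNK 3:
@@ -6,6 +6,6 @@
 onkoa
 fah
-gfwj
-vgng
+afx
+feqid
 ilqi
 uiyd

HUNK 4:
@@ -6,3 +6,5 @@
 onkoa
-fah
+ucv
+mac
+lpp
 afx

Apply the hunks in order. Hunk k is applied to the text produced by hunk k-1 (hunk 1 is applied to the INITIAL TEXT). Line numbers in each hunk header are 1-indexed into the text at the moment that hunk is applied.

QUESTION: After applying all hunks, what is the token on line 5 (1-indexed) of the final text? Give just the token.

Hunk 1: at line 3 remove [lltn] add [ccld] -> 12 lines: hxlov qrsf pdj qmk ccld ypj onkoa fah gfwj vgng ilqi uiyd
Hunk 2: at line 3 remove [ccld,ypj] add [oln] -> 11 lines: hxlov qrsf pdj qmk oln onkoa fah gfwj vgng ilqi uiyd
Hunk 3: at line 6 remove [gfwj,vgng] add [afx,feqid] -> 11 lines: hxlov qrsf pdj qmk oln onkoa fah afx feqid ilqi uiyd
Hunk 4: at line 6 remove [fah] add [ucv,mac,lpp] -> 13 lines: hxlov qrsf pdj qmk oln onkoa ucv mac lpp afx feqid ilqi uiyd
Final line 5: oln

Answer: oln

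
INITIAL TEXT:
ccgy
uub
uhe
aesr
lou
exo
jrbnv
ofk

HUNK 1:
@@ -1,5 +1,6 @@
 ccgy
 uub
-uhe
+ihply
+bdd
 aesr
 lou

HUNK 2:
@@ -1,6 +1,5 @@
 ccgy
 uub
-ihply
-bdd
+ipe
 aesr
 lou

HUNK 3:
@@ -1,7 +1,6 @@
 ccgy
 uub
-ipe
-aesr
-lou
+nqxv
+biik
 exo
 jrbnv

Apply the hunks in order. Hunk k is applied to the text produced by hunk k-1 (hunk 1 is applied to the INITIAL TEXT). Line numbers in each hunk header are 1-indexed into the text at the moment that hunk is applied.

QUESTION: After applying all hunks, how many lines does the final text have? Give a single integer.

Hunk 1: at line 1 remove [uhe] add [ihply,bdd] -> 9 lines: ccgy uub ihply bdd aesr lou exo jrbnv ofk
Hunk 2: at line 1 remove [ihply,bdd] add [ipe] -> 8 lines: ccgy uub ipe aesr lou exo jrbnv ofk
Hunk 3: at line 1 remove [ipe,aesr,lou] add [nqxv,biik] -> 7 lines: ccgy uub nqxv biik exo jrbnv ofk
Final line count: 7

Answer: 7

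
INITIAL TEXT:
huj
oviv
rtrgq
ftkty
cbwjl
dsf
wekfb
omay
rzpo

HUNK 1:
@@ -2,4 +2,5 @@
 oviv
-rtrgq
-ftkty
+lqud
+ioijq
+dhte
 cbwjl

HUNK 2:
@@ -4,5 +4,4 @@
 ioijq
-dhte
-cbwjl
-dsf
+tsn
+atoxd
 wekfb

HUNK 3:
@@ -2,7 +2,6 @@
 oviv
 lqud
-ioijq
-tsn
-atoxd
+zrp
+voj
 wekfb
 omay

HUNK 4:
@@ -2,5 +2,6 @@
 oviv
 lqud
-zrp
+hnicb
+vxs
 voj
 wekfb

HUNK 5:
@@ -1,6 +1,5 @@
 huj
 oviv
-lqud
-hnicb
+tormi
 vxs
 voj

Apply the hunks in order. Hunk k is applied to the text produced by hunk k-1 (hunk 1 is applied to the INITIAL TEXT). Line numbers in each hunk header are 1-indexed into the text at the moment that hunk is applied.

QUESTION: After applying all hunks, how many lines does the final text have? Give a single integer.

Answer: 8

Derivation:
Hunk 1: at line 2 remove [rtrgq,ftkty] add [lqud,ioijq,dhte] -> 10 lines: huj oviv lqud ioijq dhte cbwjl dsf wekfb omay rzpo
Hunk 2: at line 4 remove [dhte,cbwjl,dsf] add [tsn,atoxd] -> 9 lines: huj oviv lqud ioijq tsn atoxd wekfb omay rzpo
Hunk 3: at line 2 remove [ioijq,tsn,atoxd] add [zrp,voj] -> 8 lines: huj oviv lqud zrp voj wekfb omay rzpo
Hunk 4: at line 2 remove [zrp] add [hnicb,vxs] -> 9 lines: huj oviv lqud hnicb vxs voj wekfb omay rzpo
Hunk 5: at line 1 remove [lqud,hnicb] add [tormi] -> 8 lines: huj oviv tormi vxs voj wekfb omay rzpo
Final line count: 8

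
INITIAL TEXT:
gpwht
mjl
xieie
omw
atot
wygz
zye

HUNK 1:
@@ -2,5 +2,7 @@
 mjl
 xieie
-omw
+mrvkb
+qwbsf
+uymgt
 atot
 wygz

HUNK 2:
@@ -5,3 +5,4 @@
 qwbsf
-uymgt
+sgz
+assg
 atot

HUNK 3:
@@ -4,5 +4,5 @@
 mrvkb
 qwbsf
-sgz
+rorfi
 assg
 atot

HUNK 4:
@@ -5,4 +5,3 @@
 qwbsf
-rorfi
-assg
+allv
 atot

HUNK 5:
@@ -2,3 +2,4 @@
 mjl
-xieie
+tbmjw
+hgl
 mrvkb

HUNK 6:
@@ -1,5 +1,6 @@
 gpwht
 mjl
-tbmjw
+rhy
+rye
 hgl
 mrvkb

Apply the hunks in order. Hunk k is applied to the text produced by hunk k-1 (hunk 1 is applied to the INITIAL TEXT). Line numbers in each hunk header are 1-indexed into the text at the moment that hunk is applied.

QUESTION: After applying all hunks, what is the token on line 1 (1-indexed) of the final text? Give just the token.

Answer: gpwht

Derivation:
Hunk 1: at line 2 remove [omw] add [mrvkb,qwbsf,uymgt] -> 9 lines: gpwht mjl xieie mrvkb qwbsf uymgt atot wygz zye
Hunk 2: at line 5 remove [uymgt] add [sgz,assg] -> 10 lines: gpwht mjl xieie mrvkb qwbsf sgz assg atot wygz zye
Hunk 3: at line 4 remove [sgz] add [rorfi] -> 10 lines: gpwht mjl xieie mrvkb qwbsf rorfi assg atot wygz zye
Hunk 4: at line 5 remove [rorfi,assg] add [allv] -> 9 lines: gpwht mjl xieie mrvkb qwbsf allv atot wygz zye
Hunk 5: at line 2 remove [xieie] add [tbmjw,hgl] -> 10 lines: gpwht mjl tbmjw hgl mrvkb qwbsf allv atot wygz zye
Hunk 6: at line 1 remove [tbmjw] add [rhy,rye] -> 11 lines: gpwht mjl rhy rye hgl mrvkb qwbsf allv atot wygz zye
Final line 1: gpwht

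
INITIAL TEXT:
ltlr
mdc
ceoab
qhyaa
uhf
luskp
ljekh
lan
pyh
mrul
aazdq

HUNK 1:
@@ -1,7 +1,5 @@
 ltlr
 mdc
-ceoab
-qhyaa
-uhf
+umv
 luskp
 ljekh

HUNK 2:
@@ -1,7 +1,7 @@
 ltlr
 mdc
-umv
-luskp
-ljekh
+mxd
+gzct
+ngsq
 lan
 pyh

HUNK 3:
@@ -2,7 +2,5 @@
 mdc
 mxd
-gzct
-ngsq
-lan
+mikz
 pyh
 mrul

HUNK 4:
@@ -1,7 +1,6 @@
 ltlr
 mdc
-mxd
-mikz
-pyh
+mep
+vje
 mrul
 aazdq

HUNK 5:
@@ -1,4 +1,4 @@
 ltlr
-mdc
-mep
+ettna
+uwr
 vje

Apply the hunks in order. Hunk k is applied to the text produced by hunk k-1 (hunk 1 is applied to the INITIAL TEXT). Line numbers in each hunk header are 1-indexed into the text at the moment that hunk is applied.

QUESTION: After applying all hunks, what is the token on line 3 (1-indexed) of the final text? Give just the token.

Answer: uwr

Derivation:
Hunk 1: at line 1 remove [ceoab,qhyaa,uhf] add [umv] -> 9 lines: ltlr mdc umv luskp ljekh lan pyh mrul aazdq
Hunk 2: at line 1 remove [umv,luskp,ljekh] add [mxd,gzct,ngsq] -> 9 lines: ltlr mdc mxd gzct ngsq lan pyh mrul aazdq
Hunk 3: at line 2 remove [gzct,ngsq,lan] add [mikz] -> 7 lines: ltlr mdc mxd mikz pyh mrul aazdq
Hunk 4: at line 1 remove [mxd,mikz,pyh] add [mep,vje] -> 6 lines: ltlr mdc mep vje mrul aazdq
Hunk 5: at line 1 remove [mdc,mep] add [ettna,uwr] -> 6 lines: ltlr ettna uwr vje mrul aazdq
Final line 3: uwr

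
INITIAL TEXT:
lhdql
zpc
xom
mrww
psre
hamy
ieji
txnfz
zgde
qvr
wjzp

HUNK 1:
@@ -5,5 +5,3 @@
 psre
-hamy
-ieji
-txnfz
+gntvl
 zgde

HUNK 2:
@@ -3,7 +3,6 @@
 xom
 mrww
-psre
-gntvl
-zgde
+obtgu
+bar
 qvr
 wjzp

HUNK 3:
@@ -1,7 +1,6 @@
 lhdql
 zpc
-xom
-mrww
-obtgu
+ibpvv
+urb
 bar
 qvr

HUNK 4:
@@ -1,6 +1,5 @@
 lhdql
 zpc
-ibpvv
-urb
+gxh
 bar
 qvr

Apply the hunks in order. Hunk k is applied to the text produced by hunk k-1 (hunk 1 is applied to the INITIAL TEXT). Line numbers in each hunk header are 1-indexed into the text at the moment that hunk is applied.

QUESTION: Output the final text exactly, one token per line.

Hunk 1: at line 5 remove [hamy,ieji,txnfz] add [gntvl] -> 9 lines: lhdql zpc xom mrww psre gntvl zgde qvr wjzp
Hunk 2: at line 3 remove [psre,gntvl,zgde] add [obtgu,bar] -> 8 lines: lhdql zpc xom mrww obtgu bar qvr wjzp
Hunk 3: at line 1 remove [xom,mrww,obtgu] add [ibpvv,urb] -> 7 lines: lhdql zpc ibpvv urb bar qvr wjzp
Hunk 4: at line 1 remove [ibpvv,urb] add [gxh] -> 6 lines: lhdql zpc gxh bar qvr wjzp

Answer: lhdql
zpc
gxh
bar
qvr
wjzp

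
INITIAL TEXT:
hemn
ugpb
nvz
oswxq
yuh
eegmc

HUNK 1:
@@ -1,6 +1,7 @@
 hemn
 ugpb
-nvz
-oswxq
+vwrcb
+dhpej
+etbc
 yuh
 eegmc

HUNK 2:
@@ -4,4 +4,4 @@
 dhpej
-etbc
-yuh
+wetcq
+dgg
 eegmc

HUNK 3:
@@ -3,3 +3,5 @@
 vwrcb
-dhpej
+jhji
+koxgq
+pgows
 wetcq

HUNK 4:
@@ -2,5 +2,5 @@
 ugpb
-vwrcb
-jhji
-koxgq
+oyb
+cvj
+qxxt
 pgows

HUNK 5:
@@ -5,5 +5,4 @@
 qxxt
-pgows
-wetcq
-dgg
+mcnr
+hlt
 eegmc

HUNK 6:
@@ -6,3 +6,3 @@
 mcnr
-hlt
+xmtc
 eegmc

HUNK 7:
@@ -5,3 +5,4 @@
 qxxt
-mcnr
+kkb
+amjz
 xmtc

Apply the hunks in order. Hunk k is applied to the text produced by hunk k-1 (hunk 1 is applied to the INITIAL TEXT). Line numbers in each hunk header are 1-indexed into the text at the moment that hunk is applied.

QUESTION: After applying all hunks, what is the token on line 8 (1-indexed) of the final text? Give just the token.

Answer: xmtc

Derivation:
Hunk 1: at line 1 remove [nvz,oswxq] add [vwrcb,dhpej,etbc] -> 7 lines: hemn ugpb vwrcb dhpej etbc yuh eegmc
Hunk 2: at line 4 remove [etbc,yuh] add [wetcq,dgg] -> 7 lines: hemn ugpb vwrcb dhpej wetcq dgg eegmc
Hunk 3: at line 3 remove [dhpej] add [jhji,koxgq,pgows] -> 9 lines: hemn ugpb vwrcb jhji koxgq pgows wetcq dgg eegmc
Hunk 4: at line 2 remove [vwrcb,jhji,koxgq] add [oyb,cvj,qxxt] -> 9 lines: hemn ugpb oyb cvj qxxt pgows wetcq dgg eegmc
Hunk 5: at line 5 remove [pgows,wetcq,dgg] add [mcnr,hlt] -> 8 lines: hemn ugpb oyb cvj qxxt mcnr hlt eegmc
Hunk 6: at line 6 remove [hlt] add [xmtc] -> 8 lines: hemn ugpb oyb cvj qxxt mcnr xmtc eegmc
Hunk 7: at line 5 remove [mcnr] add [kkb,amjz] -> 9 lines: hemn ugpb oyb cvj qxxt kkb amjz xmtc eegmc
Final line 8: xmtc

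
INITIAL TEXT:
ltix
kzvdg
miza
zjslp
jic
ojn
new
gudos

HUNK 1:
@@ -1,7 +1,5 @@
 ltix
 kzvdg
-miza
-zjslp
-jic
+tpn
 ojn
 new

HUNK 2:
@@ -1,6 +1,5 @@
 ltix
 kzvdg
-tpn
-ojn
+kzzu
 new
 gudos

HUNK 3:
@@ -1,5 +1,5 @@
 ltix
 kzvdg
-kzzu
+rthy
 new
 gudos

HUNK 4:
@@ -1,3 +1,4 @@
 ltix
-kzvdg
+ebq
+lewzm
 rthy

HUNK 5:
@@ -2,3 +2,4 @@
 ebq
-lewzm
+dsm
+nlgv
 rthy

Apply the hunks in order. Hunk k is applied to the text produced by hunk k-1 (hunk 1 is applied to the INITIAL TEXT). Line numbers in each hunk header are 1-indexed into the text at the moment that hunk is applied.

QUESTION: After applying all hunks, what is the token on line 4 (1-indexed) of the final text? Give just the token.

Answer: nlgv

Derivation:
Hunk 1: at line 1 remove [miza,zjslp,jic] add [tpn] -> 6 lines: ltix kzvdg tpn ojn new gudos
Hunk 2: at line 1 remove [tpn,ojn] add [kzzu] -> 5 lines: ltix kzvdg kzzu new gudos
Hunk 3: at line 1 remove [kzzu] add [rthy] -> 5 lines: ltix kzvdg rthy new gudos
Hunk 4: at line 1 remove [kzvdg] add [ebq,lewzm] -> 6 lines: ltix ebq lewzm rthy new gudos
Hunk 5: at line 2 remove [lewzm] add [dsm,nlgv] -> 7 lines: ltix ebq dsm nlgv rthy new gudos
Final line 4: nlgv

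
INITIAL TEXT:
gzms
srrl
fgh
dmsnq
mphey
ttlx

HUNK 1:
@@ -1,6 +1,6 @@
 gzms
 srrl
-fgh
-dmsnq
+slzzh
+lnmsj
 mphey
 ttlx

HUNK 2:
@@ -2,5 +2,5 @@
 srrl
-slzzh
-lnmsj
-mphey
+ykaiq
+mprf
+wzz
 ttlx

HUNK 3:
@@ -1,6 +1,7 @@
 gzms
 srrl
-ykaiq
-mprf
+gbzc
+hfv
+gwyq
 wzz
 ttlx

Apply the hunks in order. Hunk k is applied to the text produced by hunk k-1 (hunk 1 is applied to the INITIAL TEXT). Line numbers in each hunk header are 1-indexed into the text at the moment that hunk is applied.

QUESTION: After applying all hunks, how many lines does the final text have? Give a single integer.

Answer: 7

Derivation:
Hunk 1: at line 1 remove [fgh,dmsnq] add [slzzh,lnmsj] -> 6 lines: gzms srrl slzzh lnmsj mphey ttlx
Hunk 2: at line 2 remove [slzzh,lnmsj,mphey] add [ykaiq,mprf,wzz] -> 6 lines: gzms srrl ykaiq mprf wzz ttlx
Hunk 3: at line 1 remove [ykaiq,mprf] add [gbzc,hfv,gwyq] -> 7 lines: gzms srrl gbzc hfv gwyq wzz ttlx
Final line count: 7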